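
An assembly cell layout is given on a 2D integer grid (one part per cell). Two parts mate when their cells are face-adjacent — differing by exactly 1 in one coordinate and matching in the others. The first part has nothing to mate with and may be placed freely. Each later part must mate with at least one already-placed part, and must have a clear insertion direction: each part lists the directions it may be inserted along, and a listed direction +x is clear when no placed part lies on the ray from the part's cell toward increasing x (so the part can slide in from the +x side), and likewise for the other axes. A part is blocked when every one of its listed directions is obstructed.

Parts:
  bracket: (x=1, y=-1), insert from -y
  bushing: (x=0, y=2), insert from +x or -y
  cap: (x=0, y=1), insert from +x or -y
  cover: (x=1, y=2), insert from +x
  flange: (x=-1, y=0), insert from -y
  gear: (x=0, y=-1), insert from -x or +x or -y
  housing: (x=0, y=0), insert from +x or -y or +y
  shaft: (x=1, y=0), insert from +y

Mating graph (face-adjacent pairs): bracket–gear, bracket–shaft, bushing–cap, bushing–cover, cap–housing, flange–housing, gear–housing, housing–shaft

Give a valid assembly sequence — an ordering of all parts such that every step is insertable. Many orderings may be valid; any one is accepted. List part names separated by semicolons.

cap; housing; gear; bushing; shaft; cover; flange; bracket

1. cap@(0, 1) [+x clear] — {cap}
2. housing@(0, 0) [+x clear] — {cap, housing}
3. gear@(0, -1) [-x clear] — {cap, gear, housing}
4. bushing@(0, 2) [+x clear] — {bushing, cap, gear, housing}
5. shaft@(1, 0) [+y clear] — {bushing, cap, gear, housing, shaft}
6. cover@(1, 2) [+x clear] — {bushing, cap, cover, gear, housing, shaft}
7. flange@(-1, 0) [-y clear] — {bushing, cap, cover, flange, gear, housing, shaft}
8. bracket@(1, -1) [-y clear] — {bracket, bushing, cap, cover, flange, gear, housing, shaft}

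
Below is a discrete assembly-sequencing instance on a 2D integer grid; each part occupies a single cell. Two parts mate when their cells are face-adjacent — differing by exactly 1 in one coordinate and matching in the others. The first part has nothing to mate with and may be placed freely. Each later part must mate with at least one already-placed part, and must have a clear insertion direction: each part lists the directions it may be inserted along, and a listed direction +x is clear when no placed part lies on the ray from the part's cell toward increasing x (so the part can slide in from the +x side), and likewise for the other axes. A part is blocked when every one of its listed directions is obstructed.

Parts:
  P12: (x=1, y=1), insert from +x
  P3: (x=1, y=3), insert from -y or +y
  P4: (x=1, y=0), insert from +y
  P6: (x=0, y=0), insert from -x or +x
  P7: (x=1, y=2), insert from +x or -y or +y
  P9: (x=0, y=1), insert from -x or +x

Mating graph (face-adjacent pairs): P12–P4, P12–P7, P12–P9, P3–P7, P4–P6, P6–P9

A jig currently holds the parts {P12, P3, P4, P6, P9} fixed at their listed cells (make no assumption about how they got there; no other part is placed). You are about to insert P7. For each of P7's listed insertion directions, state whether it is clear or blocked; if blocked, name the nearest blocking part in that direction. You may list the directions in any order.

+x: clear; +y: blocked by P3; -y: blocked by P12

+x: ray from P7(1, 2) has no placed part ⇒ clear
-y: nearest on ray is P12@(1, 1) ⇒ blocked
+y: nearest on ray is P3@(1, 3) ⇒ blocked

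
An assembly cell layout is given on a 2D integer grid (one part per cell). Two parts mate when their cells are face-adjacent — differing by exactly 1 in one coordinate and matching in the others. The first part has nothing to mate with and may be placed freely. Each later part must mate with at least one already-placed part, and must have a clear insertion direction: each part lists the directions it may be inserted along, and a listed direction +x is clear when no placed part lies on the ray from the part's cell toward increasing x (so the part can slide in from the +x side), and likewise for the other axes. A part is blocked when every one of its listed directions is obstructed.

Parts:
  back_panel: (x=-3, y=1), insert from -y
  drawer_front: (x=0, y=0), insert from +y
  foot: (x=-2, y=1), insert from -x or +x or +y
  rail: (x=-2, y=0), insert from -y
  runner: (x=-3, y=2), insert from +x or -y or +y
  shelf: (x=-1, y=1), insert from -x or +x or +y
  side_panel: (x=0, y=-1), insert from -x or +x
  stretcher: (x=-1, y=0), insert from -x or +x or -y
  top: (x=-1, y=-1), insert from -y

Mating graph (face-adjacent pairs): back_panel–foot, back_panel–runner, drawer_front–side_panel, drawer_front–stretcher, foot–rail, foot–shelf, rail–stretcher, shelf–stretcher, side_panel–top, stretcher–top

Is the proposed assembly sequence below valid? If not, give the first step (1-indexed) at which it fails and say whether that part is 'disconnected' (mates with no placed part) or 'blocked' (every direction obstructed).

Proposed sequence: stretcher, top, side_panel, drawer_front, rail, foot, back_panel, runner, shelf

1. stretcher@(-1, 0) [-x clear] — {stretcher}
2. top@(-1, -1) [-y clear] — {stretcher, top}
3. side_panel@(0, -1) [+x clear] — {side_panel, stretcher, top}
4. drawer_front@(0, 0) [+y clear] — {drawer_front, side_panel, stretcher, top}
5. rail@(-2, 0) [-y clear] — {drawer_front, rail, side_panel, stretcher, top}
6. foot@(-2, 1) [-x clear] — {drawer_front, foot, rail, side_panel, stretcher, top}
7. back_panel@(-3, 1) [-y clear] — {back_panel, drawer_front, foot, rail, side_panel, stretcher, top}
8. runner@(-3, 2) [+x clear] — {back_panel, drawer_front, foot, rail, runner, side_panel, stretcher, top}
9. shelf@(-1, 1) [+x clear] — {back_panel, drawer_front, foot, rail, runner, shelf, side_panel, stretcher, top}

Valid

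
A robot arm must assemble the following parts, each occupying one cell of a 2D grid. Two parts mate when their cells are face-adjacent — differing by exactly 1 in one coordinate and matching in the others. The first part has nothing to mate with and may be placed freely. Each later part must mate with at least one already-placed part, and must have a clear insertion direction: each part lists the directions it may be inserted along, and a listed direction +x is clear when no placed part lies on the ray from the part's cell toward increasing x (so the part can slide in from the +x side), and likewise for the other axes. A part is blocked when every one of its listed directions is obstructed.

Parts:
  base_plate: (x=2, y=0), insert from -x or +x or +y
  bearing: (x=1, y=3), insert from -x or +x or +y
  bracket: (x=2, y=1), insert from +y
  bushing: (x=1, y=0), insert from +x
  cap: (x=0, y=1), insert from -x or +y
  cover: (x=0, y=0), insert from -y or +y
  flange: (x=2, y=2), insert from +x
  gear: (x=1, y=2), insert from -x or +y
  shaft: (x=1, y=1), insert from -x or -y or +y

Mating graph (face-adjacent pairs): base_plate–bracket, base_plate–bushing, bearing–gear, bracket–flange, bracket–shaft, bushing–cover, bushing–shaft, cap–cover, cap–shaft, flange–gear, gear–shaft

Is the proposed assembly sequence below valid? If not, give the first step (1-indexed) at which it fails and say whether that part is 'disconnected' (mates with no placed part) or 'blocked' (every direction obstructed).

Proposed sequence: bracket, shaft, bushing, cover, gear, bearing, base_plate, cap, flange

Valid

1. bracket@(2, 1) [+y clear] — {bracket}
2. shaft@(1, 1) [-x clear] — {bracket, shaft}
3. bushing@(1, 0) [+x clear] — {bracket, bushing, shaft}
4. cover@(0, 0) [-y clear] — {bracket, bushing, cover, shaft}
5. gear@(1, 2) [-x clear] — {bracket, bushing, cover, gear, shaft}
6. bearing@(1, 3) [-x clear] — {bearing, bracket, bushing, cover, gear, shaft}
7. base_plate@(2, 0) [+x clear] — {base_plate, bearing, bracket, bushing, cover, gear, shaft}
8. cap@(0, 1) [-x clear] — {base_plate, bearing, bracket, bushing, cap, cover, gear, shaft}
9. flange@(2, 2) [+x clear] — {base_plate, bearing, bracket, bushing, cap, cover, flange, gear, shaft}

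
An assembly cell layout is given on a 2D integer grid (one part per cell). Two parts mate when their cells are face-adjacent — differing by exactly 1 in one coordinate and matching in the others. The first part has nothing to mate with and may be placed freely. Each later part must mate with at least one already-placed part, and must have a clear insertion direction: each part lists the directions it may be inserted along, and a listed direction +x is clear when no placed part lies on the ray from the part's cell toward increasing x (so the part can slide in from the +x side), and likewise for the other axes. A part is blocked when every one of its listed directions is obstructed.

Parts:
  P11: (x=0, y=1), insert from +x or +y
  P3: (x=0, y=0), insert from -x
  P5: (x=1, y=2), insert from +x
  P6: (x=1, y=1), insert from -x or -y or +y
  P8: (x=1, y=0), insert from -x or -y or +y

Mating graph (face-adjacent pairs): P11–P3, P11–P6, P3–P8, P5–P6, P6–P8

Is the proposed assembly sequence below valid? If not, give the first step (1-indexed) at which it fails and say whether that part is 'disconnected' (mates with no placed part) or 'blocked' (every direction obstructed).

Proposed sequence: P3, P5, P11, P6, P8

Invalid at step 2 (disconnected)

1. P3@(0, 0) [-x clear] — {P3}
2. P5@(1, 2) — no placed neighbour ⇒ disconnected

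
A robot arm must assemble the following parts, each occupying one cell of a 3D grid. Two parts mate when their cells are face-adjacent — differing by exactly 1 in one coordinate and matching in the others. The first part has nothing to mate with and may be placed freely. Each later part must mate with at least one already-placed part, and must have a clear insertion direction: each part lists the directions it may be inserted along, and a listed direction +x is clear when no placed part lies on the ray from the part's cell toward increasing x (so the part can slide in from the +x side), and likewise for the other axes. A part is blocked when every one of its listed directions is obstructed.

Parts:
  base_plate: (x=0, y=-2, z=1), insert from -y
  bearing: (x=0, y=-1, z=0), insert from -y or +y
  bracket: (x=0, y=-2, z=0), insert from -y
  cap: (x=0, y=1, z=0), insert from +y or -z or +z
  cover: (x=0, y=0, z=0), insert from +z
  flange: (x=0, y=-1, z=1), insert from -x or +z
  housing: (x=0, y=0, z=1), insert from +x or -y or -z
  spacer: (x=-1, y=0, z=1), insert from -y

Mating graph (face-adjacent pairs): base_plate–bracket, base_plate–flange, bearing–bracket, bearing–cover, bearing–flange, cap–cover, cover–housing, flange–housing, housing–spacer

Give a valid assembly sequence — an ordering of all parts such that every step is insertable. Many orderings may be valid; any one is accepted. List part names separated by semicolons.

bracket; bearing; flange; base_plate; cover; housing; cap; spacer

1. bracket@(0, -2, 0) [-y clear] — {bracket}
2. bearing@(0, -1, 0) [+y clear] — {bearing, bracket}
3. flange@(0, -1, 1) [-x clear] — {bearing, bracket, flange}
4. base_plate@(0, -2, 1) [-y clear] — {base_plate, bearing, bracket, flange}
5. cover@(0, 0, 0) [+z clear] — {base_plate, bearing, bracket, cover, flange}
6. housing@(0, 0, 1) [+x clear] — {base_plate, bearing, bracket, cover, flange, housing}
7. cap@(0, 1, 0) [+y clear] — {base_plate, bearing, bracket, cap, cover, flange, housing}
8. spacer@(-1, 0, 1) [-y clear] — {base_plate, bearing, bracket, cap, cover, flange, housing, spacer}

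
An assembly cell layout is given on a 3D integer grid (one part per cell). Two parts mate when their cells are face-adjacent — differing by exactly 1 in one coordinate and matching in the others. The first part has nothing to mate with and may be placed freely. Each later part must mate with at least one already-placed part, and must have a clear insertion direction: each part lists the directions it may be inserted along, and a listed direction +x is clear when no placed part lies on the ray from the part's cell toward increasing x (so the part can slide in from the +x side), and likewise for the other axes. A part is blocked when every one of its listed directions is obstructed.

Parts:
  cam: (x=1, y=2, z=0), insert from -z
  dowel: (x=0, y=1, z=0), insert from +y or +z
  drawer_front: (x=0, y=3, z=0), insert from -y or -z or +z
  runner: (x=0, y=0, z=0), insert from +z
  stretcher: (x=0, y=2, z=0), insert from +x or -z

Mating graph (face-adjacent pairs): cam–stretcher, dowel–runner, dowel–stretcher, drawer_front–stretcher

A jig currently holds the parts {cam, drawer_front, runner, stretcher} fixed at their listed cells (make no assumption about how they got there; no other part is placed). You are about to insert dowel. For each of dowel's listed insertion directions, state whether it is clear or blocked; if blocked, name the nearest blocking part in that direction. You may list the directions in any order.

+y: nearest on ray is stretcher@(0, 2, 0) ⇒ blocked
+z: ray from dowel(0, 1, 0) has no placed part ⇒ clear

+y: blocked by stretcher; +z: clear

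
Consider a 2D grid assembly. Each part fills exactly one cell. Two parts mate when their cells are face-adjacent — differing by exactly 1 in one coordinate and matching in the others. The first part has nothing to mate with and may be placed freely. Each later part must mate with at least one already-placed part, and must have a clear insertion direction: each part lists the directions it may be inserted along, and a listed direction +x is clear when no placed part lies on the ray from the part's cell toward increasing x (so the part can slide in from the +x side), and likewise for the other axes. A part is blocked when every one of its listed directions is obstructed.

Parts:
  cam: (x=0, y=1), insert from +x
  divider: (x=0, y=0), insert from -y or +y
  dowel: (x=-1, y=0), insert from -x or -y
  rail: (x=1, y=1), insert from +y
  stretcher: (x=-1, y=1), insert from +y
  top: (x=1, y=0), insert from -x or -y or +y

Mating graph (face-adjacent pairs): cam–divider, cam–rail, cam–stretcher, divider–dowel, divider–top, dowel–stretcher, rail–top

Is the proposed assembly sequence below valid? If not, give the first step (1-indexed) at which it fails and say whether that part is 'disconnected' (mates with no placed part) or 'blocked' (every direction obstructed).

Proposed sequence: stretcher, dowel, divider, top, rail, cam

Invalid at step 6 (blocked)

1. stretcher@(-1, 1) [+y clear] — {stretcher}
2. dowel@(-1, 0) [-x clear] — {dowel, stretcher}
3. divider@(0, 0) [-y clear] — {divider, dowel, stretcher}
4. top@(1, 0) [-y clear] — {divider, dowel, stretcher, top}
5. rail@(1, 1) [+y clear] — {divider, dowel, rail, stretcher, top}
6. cam@(0, 1) — +x all obstructed ⇒ blocked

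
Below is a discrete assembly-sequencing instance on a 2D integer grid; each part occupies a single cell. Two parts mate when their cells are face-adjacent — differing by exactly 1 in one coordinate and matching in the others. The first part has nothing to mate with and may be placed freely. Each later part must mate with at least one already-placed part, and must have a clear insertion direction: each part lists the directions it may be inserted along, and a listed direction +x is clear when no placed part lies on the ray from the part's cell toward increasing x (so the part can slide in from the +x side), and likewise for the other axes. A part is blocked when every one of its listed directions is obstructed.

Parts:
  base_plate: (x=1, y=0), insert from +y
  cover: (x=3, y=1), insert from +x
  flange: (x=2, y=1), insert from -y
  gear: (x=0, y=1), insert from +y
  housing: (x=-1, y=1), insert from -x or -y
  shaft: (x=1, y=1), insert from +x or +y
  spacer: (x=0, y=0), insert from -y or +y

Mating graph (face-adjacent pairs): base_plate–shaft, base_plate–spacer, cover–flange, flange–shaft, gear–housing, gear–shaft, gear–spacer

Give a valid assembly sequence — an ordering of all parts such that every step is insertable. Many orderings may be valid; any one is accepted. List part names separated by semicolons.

1. housing@(-1, 1) [-x clear] — {housing}
2. gear@(0, 1) [+y clear] — {gear, housing}
3. spacer@(0, 0) [-y clear] — {gear, housing, spacer}
4. base_plate@(1, 0) [+y clear] — {base_plate, gear, housing, spacer}
5. shaft@(1, 1) [+x clear] — {base_plate, gear, housing, shaft, spacer}
6. flange@(2, 1) [-y clear] — {base_plate, flange, gear, housing, shaft, spacer}
7. cover@(3, 1) [+x clear] — {base_plate, cover, flange, gear, housing, shaft, spacer}

housing; gear; spacer; base_plate; shaft; flange; cover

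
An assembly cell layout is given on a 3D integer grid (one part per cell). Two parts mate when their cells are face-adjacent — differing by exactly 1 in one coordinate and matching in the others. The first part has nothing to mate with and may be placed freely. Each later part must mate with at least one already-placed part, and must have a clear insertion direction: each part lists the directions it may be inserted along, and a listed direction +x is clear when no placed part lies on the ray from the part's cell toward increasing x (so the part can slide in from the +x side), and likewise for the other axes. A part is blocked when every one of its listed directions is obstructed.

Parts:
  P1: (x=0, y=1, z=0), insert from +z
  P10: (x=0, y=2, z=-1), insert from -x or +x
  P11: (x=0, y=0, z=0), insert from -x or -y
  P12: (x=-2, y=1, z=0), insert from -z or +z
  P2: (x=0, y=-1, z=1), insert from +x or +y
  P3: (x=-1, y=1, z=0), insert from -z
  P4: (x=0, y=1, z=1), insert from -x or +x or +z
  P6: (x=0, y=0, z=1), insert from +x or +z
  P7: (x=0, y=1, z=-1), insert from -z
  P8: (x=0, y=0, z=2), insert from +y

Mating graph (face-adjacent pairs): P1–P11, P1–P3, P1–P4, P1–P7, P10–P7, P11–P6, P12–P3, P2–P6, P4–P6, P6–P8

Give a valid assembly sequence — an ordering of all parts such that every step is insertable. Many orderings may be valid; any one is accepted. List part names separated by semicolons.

P7; P1; P3; P10; P11; P12; P4; P6; P8; P2

1. P7@(0, 1, -1) [-z clear] — {P7}
2. P1@(0, 1, 0) [+z clear] — {P1, P7}
3. P3@(-1, 1, 0) [-z clear] — {P1, P3, P7}
4. P10@(0, 2, -1) [-x clear] — {P1, P10, P3, P7}
5. P11@(0, 0, 0) [-x clear] — {P1, P10, P11, P3, P7}
6. P12@(-2, 1, 0) [-z clear] — {P1, P10, P11, P12, P3, P7}
7. P4@(0, 1, 1) [-x clear] — {P1, P10, P11, P12, P3, P4, P7}
8. P6@(0, 0, 1) [+x clear] — {P1, P10, P11, P12, P3, P4, P6, P7}
9. P8@(0, 0, 2) [+y clear] — {P1, P10, P11, P12, P3, P4, P6, P7, P8}
10. P2@(0, -1, 1) [+x clear] — {P1, P10, P11, P12, P2, P3, P4, P6, P7, P8}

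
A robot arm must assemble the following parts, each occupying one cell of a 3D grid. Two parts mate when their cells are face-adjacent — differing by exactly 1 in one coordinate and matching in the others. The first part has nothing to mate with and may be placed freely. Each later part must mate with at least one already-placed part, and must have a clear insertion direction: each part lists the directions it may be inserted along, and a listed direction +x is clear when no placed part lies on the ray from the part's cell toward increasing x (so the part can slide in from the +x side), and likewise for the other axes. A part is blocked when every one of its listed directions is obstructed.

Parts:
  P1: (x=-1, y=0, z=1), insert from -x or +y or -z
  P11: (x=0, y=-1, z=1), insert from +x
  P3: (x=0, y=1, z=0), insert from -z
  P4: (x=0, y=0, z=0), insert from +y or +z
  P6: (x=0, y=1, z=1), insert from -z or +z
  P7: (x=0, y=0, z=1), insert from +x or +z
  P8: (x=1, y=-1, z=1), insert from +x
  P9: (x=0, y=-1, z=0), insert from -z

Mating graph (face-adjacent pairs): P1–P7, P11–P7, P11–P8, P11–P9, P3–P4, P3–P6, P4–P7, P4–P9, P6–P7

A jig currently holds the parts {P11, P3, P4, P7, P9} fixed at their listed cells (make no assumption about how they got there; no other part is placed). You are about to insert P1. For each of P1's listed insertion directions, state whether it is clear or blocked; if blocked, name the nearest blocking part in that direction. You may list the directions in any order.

+y: clear; -x: clear; -z: clear

-x: ray from P1(-1, 0, 1) has no placed part ⇒ clear
+y: ray from P1(-1, 0, 1) has no placed part ⇒ clear
-z: ray from P1(-1, 0, 1) has no placed part ⇒ clear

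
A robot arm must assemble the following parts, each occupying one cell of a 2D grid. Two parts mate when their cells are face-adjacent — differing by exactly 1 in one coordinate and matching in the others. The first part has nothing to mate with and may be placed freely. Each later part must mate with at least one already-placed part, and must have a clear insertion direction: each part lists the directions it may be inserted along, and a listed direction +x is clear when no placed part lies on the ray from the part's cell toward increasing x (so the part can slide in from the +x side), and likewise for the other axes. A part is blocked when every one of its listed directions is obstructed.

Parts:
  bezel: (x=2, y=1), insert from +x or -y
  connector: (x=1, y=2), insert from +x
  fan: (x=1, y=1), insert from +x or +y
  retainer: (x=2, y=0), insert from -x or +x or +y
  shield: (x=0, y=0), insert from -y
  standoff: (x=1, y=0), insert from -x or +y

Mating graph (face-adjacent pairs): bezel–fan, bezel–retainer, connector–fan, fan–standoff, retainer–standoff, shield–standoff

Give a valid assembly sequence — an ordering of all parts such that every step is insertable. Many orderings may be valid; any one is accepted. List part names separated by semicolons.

retainer; standoff; shield; fan; connector; bezel

1. retainer@(2, 0) [-x clear] — {retainer}
2. standoff@(1, 0) [-x clear] — {retainer, standoff}
3. shield@(0, 0) [-y clear] — {retainer, shield, standoff}
4. fan@(1, 1) [+x clear] — {fan, retainer, shield, standoff}
5. connector@(1, 2) [+x clear] — {connector, fan, retainer, shield, standoff}
6. bezel@(2, 1) [+x clear] — {bezel, connector, fan, retainer, shield, standoff}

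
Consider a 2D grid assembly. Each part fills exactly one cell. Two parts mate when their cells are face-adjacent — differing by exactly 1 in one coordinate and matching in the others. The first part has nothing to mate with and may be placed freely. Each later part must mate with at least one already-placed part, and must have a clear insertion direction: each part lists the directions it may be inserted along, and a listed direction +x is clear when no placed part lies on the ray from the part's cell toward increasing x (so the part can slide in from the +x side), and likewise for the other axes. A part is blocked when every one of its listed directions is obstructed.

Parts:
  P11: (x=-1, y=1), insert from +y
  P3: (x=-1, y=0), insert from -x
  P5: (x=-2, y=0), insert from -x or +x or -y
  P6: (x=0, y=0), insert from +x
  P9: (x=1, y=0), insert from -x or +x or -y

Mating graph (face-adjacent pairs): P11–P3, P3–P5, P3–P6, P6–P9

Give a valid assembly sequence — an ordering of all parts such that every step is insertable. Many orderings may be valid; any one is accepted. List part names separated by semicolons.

P11; P3; P6; P5; P9

1. P11@(-1, 1) [+y clear] — {P11}
2. P3@(-1, 0) [-x clear] — {P11, P3}
3. P6@(0, 0) [+x clear] — {P11, P3, P6}
4. P5@(-2, 0) [-x clear] — {P11, P3, P5, P6}
5. P9@(1, 0) [+x clear] — {P11, P3, P5, P6, P9}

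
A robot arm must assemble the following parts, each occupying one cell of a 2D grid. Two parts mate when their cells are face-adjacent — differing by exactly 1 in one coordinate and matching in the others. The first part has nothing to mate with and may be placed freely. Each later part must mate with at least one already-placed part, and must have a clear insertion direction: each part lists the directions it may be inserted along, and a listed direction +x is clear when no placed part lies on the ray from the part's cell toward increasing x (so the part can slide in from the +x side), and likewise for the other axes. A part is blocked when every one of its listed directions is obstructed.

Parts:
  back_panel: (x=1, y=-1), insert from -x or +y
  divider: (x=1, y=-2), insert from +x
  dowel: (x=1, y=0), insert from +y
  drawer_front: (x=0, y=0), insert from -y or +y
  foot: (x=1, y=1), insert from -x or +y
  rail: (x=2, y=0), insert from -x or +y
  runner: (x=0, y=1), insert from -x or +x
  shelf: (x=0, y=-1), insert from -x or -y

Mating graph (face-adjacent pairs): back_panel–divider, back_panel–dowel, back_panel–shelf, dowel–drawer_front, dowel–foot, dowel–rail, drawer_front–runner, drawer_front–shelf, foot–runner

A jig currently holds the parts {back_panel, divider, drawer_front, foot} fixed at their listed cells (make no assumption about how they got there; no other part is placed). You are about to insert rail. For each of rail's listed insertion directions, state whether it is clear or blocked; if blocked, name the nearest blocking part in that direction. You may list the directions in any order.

+y: clear; -x: blocked by drawer_front

-x: nearest on ray is drawer_front@(0, 0) ⇒ blocked
+y: ray from rail(2, 0) has no placed part ⇒ clear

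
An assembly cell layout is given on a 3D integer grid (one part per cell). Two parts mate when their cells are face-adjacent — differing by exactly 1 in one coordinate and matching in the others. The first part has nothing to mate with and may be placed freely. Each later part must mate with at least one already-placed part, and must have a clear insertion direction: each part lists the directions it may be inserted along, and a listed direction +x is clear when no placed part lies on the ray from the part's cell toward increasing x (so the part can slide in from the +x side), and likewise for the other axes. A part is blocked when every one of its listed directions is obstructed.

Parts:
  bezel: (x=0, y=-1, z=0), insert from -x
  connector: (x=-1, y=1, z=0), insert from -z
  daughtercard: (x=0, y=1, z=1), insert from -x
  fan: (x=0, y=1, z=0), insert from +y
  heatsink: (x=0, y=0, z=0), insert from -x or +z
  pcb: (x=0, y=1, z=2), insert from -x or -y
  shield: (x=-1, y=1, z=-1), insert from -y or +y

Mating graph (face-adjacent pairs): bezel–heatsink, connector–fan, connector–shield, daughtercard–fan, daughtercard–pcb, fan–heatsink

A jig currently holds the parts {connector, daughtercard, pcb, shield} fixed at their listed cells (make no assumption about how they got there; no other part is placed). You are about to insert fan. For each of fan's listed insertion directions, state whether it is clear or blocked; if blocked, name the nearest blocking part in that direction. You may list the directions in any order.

+y: ray from fan(0, 1, 0) has no placed part ⇒ clear

+y: clear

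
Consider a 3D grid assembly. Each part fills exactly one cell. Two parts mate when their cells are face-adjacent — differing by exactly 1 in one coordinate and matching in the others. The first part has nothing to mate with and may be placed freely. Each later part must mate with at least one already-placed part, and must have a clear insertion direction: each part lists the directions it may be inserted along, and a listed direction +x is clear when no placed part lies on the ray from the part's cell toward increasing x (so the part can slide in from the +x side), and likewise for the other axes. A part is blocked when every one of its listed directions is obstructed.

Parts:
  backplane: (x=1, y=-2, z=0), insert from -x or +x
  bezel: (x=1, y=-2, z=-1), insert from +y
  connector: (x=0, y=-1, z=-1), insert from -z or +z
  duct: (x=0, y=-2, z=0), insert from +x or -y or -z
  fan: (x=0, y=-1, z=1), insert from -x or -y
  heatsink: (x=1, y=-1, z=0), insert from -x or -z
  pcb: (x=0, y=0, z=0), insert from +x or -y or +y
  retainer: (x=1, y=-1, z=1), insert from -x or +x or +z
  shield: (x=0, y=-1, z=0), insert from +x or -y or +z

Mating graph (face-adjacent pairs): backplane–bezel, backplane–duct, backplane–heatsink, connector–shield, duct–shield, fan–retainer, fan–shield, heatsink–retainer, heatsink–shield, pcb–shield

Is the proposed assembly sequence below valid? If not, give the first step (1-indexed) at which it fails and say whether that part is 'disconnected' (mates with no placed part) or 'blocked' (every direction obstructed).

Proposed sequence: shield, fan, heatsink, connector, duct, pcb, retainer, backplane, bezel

1. shield@(0, -1, 0) [+x clear] — {shield}
2. fan@(0, -1, 1) [-x clear] — {fan, shield}
3. heatsink@(1, -1, 0) [-z clear] — {fan, heatsink, shield}
4. connector@(0, -1, -1) [-z clear] — {connector, fan, heatsink, shield}
5. duct@(0, -2, 0) [+x clear] — {connector, duct, fan, heatsink, shield}
6. pcb@(0, 0, 0) [+x clear] — {connector, duct, fan, heatsink, pcb, shield}
7. retainer@(1, -1, 1) [+x clear] — {connector, duct, fan, heatsink, pcb, retainer, shield}
8. backplane@(1, -2, 0) [+x clear] — {backplane, connector, duct, fan, heatsink, pcb, retainer, shield}
9. bezel@(1, -2, -1) [+y clear] — {backplane, bezel, connector, duct, fan, heatsink, pcb, retainer, shield}

Valid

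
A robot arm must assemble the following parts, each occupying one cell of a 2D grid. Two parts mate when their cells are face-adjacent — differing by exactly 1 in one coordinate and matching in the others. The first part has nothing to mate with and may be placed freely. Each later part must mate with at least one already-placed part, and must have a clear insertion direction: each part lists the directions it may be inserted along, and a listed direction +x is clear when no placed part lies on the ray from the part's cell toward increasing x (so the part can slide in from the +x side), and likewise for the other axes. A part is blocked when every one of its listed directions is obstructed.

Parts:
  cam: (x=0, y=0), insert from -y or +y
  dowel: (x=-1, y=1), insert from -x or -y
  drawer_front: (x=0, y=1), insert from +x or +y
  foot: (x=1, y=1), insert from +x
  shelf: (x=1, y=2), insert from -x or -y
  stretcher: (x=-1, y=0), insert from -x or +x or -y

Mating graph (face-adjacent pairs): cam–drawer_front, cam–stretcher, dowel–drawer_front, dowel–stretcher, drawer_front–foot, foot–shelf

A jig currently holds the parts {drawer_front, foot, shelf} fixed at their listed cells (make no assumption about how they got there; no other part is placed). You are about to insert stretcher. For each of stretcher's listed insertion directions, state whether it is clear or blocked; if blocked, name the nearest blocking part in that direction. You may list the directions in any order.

-x: ray from stretcher(-1, 0) has no placed part ⇒ clear
+x: ray from stretcher(-1, 0) has no placed part ⇒ clear
-y: ray from stretcher(-1, 0) has no placed part ⇒ clear

+x: clear; -x: clear; -y: clear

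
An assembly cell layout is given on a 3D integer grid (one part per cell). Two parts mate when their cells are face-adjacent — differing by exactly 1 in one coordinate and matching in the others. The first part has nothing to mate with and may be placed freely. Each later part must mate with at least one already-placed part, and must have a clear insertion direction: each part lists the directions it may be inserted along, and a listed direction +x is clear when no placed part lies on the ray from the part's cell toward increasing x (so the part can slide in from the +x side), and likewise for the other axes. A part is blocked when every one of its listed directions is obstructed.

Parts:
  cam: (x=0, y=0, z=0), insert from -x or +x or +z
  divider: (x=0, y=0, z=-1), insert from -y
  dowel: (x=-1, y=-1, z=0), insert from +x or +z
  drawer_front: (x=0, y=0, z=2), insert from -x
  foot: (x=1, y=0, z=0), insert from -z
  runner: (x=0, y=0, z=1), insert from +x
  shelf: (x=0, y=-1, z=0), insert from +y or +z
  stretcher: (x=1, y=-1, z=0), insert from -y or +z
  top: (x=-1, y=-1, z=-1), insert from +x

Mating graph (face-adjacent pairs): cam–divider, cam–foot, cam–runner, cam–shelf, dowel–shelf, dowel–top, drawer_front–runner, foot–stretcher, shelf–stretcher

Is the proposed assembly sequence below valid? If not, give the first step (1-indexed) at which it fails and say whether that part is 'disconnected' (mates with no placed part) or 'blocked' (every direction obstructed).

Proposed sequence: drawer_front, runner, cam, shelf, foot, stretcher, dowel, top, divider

Valid

1. drawer_front@(0, 0, 2) [-x clear] — {drawer_front}
2. runner@(0, 0, 1) [+x clear] — {drawer_front, runner}
3. cam@(0, 0, 0) [-x clear] — {cam, drawer_front, runner}
4. shelf@(0, -1, 0) [+z clear] — {cam, drawer_front, runner, shelf}
5. foot@(1, 0, 0) [-z clear] — {cam, drawer_front, foot, runner, shelf}
6. stretcher@(1, -1, 0) [-y clear] — {cam, drawer_front, foot, runner, shelf, stretcher}
7. dowel@(-1, -1, 0) [+z clear] — {cam, dowel, drawer_front, foot, runner, shelf, stretcher}
8. top@(-1, -1, -1) [+x clear] — {cam, dowel, drawer_front, foot, runner, shelf, stretcher, top}
9. divider@(0, 0, -1) [-y clear] — {cam, divider, dowel, drawer_front, foot, runner, shelf, stretcher, top}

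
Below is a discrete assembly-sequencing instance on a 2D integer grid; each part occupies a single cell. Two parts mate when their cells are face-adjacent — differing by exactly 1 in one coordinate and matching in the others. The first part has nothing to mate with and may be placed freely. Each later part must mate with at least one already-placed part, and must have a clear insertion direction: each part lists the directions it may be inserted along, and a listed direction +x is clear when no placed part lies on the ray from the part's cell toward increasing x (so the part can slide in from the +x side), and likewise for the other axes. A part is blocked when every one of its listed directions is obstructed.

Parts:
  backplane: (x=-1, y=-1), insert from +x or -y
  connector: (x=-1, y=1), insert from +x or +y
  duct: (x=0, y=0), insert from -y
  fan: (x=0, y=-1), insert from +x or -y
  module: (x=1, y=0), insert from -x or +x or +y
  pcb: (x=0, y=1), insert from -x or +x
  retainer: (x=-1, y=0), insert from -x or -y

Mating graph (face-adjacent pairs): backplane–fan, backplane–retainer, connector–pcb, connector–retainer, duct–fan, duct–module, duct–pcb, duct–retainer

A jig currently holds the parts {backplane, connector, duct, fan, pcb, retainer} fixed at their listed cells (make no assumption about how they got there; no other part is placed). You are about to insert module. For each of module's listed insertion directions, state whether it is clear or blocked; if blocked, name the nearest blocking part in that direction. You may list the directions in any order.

-x: nearest on ray is duct@(0, 0) ⇒ blocked
+x: ray from module(1, 0) has no placed part ⇒ clear
+y: ray from module(1, 0) has no placed part ⇒ clear

+x: clear; +y: clear; -x: blocked by duct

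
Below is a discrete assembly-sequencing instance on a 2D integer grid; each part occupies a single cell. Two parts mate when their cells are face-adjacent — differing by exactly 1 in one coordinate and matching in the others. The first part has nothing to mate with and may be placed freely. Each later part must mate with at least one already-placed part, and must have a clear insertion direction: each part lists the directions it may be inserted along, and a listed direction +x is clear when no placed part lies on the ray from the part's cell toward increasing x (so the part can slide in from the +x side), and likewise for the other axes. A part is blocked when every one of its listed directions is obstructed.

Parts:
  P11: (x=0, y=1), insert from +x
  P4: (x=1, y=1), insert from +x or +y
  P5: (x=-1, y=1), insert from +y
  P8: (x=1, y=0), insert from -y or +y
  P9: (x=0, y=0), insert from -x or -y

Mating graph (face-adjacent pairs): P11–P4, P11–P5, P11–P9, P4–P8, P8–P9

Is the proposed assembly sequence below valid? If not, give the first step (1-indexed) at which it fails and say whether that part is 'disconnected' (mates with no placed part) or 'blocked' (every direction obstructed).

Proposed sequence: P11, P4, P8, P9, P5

1. P11@(0, 1) [+x clear] — {P11}
2. P4@(1, 1) [+x clear] — {P11, P4}
3. P8@(1, 0) [-y clear] — {P11, P4, P8}
4. P9@(0, 0) [-x clear] — {P11, P4, P8, P9}
5. P5@(-1, 1) [+y clear] — {P11, P4, P5, P8, P9}

Valid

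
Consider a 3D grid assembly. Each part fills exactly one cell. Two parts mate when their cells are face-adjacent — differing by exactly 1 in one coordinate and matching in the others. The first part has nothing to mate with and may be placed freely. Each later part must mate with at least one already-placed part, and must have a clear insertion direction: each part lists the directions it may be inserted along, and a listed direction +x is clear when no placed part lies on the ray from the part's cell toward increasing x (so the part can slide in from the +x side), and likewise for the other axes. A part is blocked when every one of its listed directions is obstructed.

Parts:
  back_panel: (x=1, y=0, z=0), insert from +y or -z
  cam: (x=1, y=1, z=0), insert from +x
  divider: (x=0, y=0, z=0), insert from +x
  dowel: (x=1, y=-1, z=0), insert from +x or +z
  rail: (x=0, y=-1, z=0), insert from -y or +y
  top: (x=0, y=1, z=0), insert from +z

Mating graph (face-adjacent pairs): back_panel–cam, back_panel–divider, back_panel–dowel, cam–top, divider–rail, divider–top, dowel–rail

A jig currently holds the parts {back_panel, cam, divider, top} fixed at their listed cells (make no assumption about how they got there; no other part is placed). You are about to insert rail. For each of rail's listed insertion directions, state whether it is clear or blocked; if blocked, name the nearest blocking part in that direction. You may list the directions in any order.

-y: ray from rail(0, -1, 0) has no placed part ⇒ clear
+y: nearest on ray is divider@(0, 0, 0) ⇒ blocked

+y: blocked by divider; -y: clear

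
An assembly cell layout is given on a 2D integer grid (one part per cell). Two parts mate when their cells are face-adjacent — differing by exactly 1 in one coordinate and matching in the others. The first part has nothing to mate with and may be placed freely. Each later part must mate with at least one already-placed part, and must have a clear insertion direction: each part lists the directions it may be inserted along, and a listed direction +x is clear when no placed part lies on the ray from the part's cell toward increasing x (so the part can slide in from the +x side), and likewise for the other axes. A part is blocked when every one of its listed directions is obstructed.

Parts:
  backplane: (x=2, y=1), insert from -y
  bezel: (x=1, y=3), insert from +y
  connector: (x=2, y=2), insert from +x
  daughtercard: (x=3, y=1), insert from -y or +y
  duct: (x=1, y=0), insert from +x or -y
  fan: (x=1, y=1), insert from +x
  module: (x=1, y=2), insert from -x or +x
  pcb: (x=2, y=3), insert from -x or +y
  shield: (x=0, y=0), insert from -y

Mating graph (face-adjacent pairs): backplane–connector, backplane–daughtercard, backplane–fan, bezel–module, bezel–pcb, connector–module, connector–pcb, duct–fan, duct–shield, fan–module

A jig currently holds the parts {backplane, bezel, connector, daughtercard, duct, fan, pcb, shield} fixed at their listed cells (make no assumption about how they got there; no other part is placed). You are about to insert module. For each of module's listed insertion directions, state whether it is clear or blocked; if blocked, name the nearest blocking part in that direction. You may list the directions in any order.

+x: blocked by connector; -x: clear

-x: ray from module(1, 2) has no placed part ⇒ clear
+x: nearest on ray is connector@(2, 2) ⇒ blocked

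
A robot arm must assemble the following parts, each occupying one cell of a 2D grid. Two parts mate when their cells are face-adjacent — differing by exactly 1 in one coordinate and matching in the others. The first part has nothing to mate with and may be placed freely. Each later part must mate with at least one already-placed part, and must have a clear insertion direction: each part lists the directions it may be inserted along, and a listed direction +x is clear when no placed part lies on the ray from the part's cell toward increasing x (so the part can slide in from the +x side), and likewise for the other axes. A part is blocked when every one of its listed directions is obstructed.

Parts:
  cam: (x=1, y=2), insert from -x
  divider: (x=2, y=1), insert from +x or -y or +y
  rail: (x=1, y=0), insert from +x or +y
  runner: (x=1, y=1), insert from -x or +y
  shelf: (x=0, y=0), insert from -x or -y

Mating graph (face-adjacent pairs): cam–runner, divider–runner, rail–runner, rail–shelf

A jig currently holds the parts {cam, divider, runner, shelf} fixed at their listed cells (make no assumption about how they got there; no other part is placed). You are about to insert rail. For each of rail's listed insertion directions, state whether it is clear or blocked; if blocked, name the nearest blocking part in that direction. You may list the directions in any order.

+x: ray from rail(1, 0) has no placed part ⇒ clear
+y: nearest on ray is runner@(1, 1) ⇒ blocked

+x: clear; +y: blocked by runner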